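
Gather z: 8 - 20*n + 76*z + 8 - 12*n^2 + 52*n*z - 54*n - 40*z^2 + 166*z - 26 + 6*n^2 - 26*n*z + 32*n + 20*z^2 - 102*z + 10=-6*n^2 - 42*n - 20*z^2 + z*(26*n + 140)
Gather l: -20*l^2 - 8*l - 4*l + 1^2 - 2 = -20*l^2 - 12*l - 1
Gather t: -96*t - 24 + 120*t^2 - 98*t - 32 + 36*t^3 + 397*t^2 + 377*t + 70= 36*t^3 + 517*t^2 + 183*t + 14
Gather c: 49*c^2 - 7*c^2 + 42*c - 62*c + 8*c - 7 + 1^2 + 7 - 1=42*c^2 - 12*c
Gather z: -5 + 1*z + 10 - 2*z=5 - z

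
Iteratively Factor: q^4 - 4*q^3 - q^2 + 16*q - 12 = (q - 1)*(q^3 - 3*q^2 - 4*q + 12) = (q - 2)*(q - 1)*(q^2 - q - 6) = (q - 2)*(q - 1)*(q + 2)*(q - 3)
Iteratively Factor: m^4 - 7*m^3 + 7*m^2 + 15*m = (m - 3)*(m^3 - 4*m^2 - 5*m) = m*(m - 3)*(m^2 - 4*m - 5) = m*(m - 3)*(m + 1)*(m - 5)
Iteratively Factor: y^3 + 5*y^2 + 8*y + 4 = (y + 1)*(y^2 + 4*y + 4) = (y + 1)*(y + 2)*(y + 2)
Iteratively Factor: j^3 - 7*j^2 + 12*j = (j - 3)*(j^2 - 4*j) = (j - 4)*(j - 3)*(j)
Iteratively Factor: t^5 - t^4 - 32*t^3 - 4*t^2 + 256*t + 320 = (t + 2)*(t^4 - 3*t^3 - 26*t^2 + 48*t + 160) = (t + 2)^2*(t^3 - 5*t^2 - 16*t + 80) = (t - 5)*(t + 2)^2*(t^2 - 16) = (t - 5)*(t - 4)*(t + 2)^2*(t + 4)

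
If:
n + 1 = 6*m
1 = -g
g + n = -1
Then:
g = -1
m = 1/6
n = 0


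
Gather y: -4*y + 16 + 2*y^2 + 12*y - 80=2*y^2 + 8*y - 64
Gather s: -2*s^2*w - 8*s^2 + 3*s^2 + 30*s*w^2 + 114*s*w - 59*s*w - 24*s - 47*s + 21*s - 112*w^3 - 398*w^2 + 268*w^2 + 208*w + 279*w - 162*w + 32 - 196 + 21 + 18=s^2*(-2*w - 5) + s*(30*w^2 + 55*w - 50) - 112*w^3 - 130*w^2 + 325*w - 125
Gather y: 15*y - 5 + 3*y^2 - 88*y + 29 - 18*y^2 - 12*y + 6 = -15*y^2 - 85*y + 30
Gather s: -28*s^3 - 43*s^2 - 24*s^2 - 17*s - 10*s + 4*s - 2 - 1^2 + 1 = -28*s^3 - 67*s^2 - 23*s - 2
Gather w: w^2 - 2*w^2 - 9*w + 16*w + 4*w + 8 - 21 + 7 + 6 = -w^2 + 11*w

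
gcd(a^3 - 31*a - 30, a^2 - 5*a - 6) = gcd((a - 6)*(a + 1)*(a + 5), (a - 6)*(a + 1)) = a^2 - 5*a - 6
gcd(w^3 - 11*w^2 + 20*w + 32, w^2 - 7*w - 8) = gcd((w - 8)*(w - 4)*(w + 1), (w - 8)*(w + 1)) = w^2 - 7*w - 8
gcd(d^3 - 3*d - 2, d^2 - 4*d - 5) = d + 1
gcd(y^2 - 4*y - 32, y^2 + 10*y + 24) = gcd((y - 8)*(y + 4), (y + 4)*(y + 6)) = y + 4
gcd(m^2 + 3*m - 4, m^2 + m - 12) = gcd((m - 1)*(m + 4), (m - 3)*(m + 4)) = m + 4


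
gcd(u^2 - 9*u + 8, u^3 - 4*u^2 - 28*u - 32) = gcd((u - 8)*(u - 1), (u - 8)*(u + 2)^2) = u - 8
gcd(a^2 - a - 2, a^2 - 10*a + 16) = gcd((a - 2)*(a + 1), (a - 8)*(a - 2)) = a - 2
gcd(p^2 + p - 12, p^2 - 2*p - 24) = p + 4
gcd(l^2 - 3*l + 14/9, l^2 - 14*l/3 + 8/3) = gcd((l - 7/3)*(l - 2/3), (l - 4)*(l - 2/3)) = l - 2/3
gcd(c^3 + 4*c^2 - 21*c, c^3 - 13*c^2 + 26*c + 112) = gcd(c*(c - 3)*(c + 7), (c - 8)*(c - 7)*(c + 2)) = 1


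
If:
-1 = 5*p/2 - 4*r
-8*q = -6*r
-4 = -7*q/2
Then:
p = 214/105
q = 8/7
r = 32/21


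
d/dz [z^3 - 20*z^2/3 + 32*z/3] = 3*z^2 - 40*z/3 + 32/3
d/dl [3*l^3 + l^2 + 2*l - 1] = 9*l^2 + 2*l + 2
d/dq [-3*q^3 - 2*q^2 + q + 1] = -9*q^2 - 4*q + 1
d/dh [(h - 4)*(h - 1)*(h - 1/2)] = 3*h^2 - 11*h + 13/2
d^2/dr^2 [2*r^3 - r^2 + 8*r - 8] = 12*r - 2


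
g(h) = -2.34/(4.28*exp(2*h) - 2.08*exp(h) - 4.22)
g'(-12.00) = 0.00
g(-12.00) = 0.55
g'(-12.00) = 0.00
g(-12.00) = 0.55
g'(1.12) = 0.20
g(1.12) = -0.08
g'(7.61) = 0.00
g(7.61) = -0.00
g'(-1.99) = -0.01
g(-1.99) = 0.53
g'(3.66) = 0.00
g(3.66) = -0.00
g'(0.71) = 0.85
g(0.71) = -0.25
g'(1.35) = 0.11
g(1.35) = -0.05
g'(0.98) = 0.30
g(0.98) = -0.11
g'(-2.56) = -0.01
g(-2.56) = 0.54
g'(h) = -2.34*(-8.56*exp(2*h) + 2.08*exp(h))/(4.28*exp(2*h) - 2.08*exp(h) - 4.22)^2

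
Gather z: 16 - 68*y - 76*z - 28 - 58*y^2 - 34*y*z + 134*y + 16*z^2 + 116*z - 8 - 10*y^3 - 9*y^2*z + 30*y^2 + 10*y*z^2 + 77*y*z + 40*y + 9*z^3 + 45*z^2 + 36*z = -10*y^3 - 28*y^2 + 106*y + 9*z^3 + z^2*(10*y + 61) + z*(-9*y^2 + 43*y + 76) - 20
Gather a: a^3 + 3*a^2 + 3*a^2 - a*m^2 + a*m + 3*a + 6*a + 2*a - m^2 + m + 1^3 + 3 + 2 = a^3 + 6*a^2 + a*(-m^2 + m + 11) - m^2 + m + 6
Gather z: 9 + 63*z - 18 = 63*z - 9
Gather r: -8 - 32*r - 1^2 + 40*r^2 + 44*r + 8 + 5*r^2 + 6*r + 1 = 45*r^2 + 18*r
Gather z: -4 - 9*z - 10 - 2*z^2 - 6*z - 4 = -2*z^2 - 15*z - 18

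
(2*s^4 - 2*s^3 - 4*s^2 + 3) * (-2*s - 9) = -4*s^5 - 14*s^4 + 26*s^3 + 36*s^2 - 6*s - 27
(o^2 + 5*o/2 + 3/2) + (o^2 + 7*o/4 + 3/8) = 2*o^2 + 17*o/4 + 15/8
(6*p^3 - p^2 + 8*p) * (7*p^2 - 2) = 42*p^5 - 7*p^4 + 44*p^3 + 2*p^2 - 16*p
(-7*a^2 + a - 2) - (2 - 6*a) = -7*a^2 + 7*a - 4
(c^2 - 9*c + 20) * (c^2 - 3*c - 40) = c^4 - 12*c^3 + 7*c^2 + 300*c - 800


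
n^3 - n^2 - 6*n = n*(n - 3)*(n + 2)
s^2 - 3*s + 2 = (s - 2)*(s - 1)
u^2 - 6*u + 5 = (u - 5)*(u - 1)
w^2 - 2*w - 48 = (w - 8)*(w + 6)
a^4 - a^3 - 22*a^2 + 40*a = a*(a - 4)*(a - 2)*(a + 5)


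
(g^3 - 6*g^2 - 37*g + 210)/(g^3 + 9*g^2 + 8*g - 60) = (g^2 - 12*g + 35)/(g^2 + 3*g - 10)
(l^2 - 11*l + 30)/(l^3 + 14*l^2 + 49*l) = (l^2 - 11*l + 30)/(l*(l^2 + 14*l + 49))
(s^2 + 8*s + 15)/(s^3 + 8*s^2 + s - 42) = (s + 5)/(s^2 + 5*s - 14)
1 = 1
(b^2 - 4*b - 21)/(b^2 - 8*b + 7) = (b + 3)/(b - 1)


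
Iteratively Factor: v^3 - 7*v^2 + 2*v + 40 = (v - 5)*(v^2 - 2*v - 8) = (v - 5)*(v + 2)*(v - 4)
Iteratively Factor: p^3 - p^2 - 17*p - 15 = (p - 5)*(p^2 + 4*p + 3) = (p - 5)*(p + 1)*(p + 3)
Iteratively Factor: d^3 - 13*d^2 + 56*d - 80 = (d - 4)*(d^2 - 9*d + 20) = (d - 4)^2*(d - 5)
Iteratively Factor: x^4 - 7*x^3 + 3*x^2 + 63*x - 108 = (x - 3)*(x^3 - 4*x^2 - 9*x + 36) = (x - 3)*(x + 3)*(x^2 - 7*x + 12) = (x - 3)^2*(x + 3)*(x - 4)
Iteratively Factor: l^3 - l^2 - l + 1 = (l - 1)*(l^2 - 1) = (l - 1)*(l + 1)*(l - 1)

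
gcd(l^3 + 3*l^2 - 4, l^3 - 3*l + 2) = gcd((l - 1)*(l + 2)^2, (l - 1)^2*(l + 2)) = l^2 + l - 2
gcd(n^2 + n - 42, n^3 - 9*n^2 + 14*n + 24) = n - 6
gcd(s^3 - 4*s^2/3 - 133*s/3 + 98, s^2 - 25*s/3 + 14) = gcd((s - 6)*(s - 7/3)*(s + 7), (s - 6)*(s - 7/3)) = s^2 - 25*s/3 + 14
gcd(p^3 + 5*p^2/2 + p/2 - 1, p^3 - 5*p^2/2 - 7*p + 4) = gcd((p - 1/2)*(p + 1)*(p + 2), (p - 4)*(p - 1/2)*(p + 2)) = p^2 + 3*p/2 - 1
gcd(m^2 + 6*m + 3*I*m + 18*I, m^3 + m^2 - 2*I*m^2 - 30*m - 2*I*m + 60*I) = m + 6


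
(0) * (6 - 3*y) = 0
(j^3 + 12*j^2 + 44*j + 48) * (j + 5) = j^4 + 17*j^3 + 104*j^2 + 268*j + 240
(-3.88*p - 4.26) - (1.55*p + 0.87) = -5.43*p - 5.13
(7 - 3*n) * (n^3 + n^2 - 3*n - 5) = -3*n^4 + 4*n^3 + 16*n^2 - 6*n - 35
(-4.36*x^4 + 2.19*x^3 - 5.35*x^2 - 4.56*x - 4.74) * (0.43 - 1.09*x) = 4.7524*x^5 - 4.2619*x^4 + 6.7732*x^3 + 2.6699*x^2 + 3.2058*x - 2.0382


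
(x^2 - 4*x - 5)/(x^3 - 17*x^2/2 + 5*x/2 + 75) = 2*(x + 1)/(2*x^2 - 7*x - 30)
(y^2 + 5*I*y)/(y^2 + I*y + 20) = y/(y - 4*I)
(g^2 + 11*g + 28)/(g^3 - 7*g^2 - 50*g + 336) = (g + 4)/(g^2 - 14*g + 48)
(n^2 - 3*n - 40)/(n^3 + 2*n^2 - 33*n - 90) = (n - 8)/(n^2 - 3*n - 18)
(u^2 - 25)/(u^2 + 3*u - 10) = (u - 5)/(u - 2)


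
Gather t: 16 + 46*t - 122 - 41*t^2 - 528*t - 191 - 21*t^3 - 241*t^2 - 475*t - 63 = -21*t^3 - 282*t^2 - 957*t - 360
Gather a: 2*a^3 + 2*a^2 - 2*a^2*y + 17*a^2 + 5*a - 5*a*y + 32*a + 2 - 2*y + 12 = 2*a^3 + a^2*(19 - 2*y) + a*(37 - 5*y) - 2*y + 14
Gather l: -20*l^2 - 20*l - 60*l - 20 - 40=-20*l^2 - 80*l - 60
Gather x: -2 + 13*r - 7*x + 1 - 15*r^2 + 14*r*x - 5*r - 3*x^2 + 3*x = -15*r^2 + 8*r - 3*x^2 + x*(14*r - 4) - 1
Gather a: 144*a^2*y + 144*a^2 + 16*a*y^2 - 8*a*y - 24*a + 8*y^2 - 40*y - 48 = a^2*(144*y + 144) + a*(16*y^2 - 8*y - 24) + 8*y^2 - 40*y - 48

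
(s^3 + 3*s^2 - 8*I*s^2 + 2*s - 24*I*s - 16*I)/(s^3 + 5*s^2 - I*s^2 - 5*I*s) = (s^3 + s^2*(3 - 8*I) + 2*s*(1 - 12*I) - 16*I)/(s*(s^2 + s*(5 - I) - 5*I))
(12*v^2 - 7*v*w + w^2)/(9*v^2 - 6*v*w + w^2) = (4*v - w)/(3*v - w)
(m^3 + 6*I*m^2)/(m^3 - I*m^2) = (m + 6*I)/(m - I)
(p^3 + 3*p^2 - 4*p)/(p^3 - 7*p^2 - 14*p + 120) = p*(p - 1)/(p^2 - 11*p + 30)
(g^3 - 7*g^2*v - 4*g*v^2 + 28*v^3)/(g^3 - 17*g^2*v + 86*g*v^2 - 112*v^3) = (-g - 2*v)/(-g + 8*v)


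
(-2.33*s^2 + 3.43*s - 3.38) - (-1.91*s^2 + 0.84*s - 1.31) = -0.42*s^2 + 2.59*s - 2.07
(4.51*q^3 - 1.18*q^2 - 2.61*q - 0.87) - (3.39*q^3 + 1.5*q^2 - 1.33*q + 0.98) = 1.12*q^3 - 2.68*q^2 - 1.28*q - 1.85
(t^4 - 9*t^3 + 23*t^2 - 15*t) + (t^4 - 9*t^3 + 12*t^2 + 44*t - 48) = 2*t^4 - 18*t^3 + 35*t^2 + 29*t - 48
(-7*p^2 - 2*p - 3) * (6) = -42*p^2 - 12*p - 18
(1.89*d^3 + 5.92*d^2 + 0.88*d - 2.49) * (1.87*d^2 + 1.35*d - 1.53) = 3.5343*d^5 + 13.6219*d^4 + 6.7459*d^3 - 12.5259*d^2 - 4.7079*d + 3.8097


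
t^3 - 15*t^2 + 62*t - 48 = (t - 8)*(t - 6)*(t - 1)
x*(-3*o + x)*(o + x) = -3*o^2*x - 2*o*x^2 + x^3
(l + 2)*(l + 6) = l^2 + 8*l + 12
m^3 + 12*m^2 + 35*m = m*(m + 5)*(m + 7)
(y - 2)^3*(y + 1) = y^4 - 5*y^3 + 6*y^2 + 4*y - 8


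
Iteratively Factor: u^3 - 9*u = (u)*(u^2 - 9) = u*(u - 3)*(u + 3)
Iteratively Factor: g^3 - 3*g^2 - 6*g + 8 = (g - 1)*(g^2 - 2*g - 8) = (g - 4)*(g - 1)*(g + 2)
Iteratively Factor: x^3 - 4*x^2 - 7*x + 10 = (x - 5)*(x^2 + x - 2) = (x - 5)*(x + 2)*(x - 1)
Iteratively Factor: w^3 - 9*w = (w + 3)*(w^2 - 3*w) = w*(w + 3)*(w - 3)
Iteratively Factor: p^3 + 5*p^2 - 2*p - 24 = (p + 4)*(p^2 + p - 6) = (p + 3)*(p + 4)*(p - 2)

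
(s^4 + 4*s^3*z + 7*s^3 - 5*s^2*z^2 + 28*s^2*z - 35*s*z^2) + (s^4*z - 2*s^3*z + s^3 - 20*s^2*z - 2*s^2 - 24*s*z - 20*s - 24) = s^4*z + s^4 + 2*s^3*z + 8*s^3 - 5*s^2*z^2 + 8*s^2*z - 2*s^2 - 35*s*z^2 - 24*s*z - 20*s - 24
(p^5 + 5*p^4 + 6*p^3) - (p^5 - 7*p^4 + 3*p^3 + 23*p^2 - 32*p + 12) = 12*p^4 + 3*p^3 - 23*p^2 + 32*p - 12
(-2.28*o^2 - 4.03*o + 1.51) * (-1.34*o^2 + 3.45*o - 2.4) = 3.0552*o^4 - 2.4658*o^3 - 10.4549*o^2 + 14.8815*o - 3.624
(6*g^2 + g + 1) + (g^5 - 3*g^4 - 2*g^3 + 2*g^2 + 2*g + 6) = g^5 - 3*g^4 - 2*g^3 + 8*g^2 + 3*g + 7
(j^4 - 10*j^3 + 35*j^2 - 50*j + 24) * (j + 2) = j^5 - 8*j^4 + 15*j^3 + 20*j^2 - 76*j + 48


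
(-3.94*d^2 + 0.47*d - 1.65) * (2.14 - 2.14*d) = 8.4316*d^3 - 9.4374*d^2 + 4.5368*d - 3.531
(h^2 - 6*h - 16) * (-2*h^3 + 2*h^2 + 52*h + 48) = -2*h^5 + 14*h^4 + 72*h^3 - 296*h^2 - 1120*h - 768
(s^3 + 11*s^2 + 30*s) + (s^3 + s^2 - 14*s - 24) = 2*s^3 + 12*s^2 + 16*s - 24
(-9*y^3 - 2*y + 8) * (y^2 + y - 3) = -9*y^5 - 9*y^4 + 25*y^3 + 6*y^2 + 14*y - 24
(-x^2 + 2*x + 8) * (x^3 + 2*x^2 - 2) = -x^5 + 12*x^3 + 18*x^2 - 4*x - 16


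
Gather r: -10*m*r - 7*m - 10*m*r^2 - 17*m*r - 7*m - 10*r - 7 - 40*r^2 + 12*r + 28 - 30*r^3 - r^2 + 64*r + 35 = -14*m - 30*r^3 + r^2*(-10*m - 41) + r*(66 - 27*m) + 56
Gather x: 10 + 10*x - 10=10*x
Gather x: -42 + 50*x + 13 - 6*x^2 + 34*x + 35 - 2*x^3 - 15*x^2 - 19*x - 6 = -2*x^3 - 21*x^2 + 65*x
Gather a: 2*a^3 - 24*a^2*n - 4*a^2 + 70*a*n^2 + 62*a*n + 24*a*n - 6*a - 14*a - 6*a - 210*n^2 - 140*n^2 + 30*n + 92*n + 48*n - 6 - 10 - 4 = 2*a^3 + a^2*(-24*n - 4) + a*(70*n^2 + 86*n - 26) - 350*n^2 + 170*n - 20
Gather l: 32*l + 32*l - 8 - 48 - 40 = 64*l - 96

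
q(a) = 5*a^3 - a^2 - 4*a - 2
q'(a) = 15*a^2 - 2*a - 4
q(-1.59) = -18.27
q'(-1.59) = 37.10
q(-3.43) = -201.81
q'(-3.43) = 179.33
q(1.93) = 22.50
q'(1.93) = 48.01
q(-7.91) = -2507.50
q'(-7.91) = 950.34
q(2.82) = 90.90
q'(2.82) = 109.65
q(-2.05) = -41.08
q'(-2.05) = 63.14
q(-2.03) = -39.83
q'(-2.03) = 61.87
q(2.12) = 32.67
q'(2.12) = 59.18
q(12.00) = 8446.00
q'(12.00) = 2132.00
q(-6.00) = -1094.00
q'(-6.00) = 548.00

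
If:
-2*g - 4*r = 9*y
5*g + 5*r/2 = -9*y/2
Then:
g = 3*y/10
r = -12*y/5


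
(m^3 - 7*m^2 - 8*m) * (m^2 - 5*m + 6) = m^5 - 12*m^4 + 33*m^3 - 2*m^2 - 48*m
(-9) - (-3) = -6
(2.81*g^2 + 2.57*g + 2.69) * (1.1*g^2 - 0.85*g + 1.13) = 3.091*g^4 + 0.4385*g^3 + 3.9498*g^2 + 0.6176*g + 3.0397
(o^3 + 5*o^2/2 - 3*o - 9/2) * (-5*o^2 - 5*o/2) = -5*o^5 - 15*o^4 + 35*o^3/4 + 30*o^2 + 45*o/4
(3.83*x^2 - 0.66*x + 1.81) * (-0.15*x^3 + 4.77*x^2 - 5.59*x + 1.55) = -0.5745*x^5 + 18.3681*x^4 - 24.8294*x^3 + 18.2596*x^2 - 11.1409*x + 2.8055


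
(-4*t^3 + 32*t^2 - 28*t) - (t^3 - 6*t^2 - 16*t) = -5*t^3 + 38*t^2 - 12*t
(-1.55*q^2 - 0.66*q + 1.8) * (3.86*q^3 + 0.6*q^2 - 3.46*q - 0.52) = -5.983*q^5 - 3.4776*q^4 + 11.915*q^3 + 4.1696*q^2 - 5.8848*q - 0.936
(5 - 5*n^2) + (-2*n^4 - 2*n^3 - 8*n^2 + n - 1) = -2*n^4 - 2*n^3 - 13*n^2 + n + 4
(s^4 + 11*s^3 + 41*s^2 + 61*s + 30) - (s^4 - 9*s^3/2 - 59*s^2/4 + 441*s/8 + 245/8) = 31*s^3/2 + 223*s^2/4 + 47*s/8 - 5/8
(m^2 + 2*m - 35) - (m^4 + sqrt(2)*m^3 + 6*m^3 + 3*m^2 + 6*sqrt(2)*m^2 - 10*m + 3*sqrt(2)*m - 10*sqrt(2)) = -m^4 - 6*m^3 - sqrt(2)*m^3 - 6*sqrt(2)*m^2 - 2*m^2 - 3*sqrt(2)*m + 12*m - 35 + 10*sqrt(2)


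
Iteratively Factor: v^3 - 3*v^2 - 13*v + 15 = (v + 3)*(v^2 - 6*v + 5) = (v - 1)*(v + 3)*(v - 5)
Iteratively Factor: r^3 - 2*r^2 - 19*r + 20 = (r - 5)*(r^2 + 3*r - 4) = (r - 5)*(r + 4)*(r - 1)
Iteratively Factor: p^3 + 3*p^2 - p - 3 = (p + 1)*(p^2 + 2*p - 3) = (p + 1)*(p + 3)*(p - 1)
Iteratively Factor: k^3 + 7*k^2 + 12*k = (k + 3)*(k^2 + 4*k) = (k + 3)*(k + 4)*(k)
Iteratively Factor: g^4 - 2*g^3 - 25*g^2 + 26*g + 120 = (g + 4)*(g^3 - 6*g^2 - g + 30) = (g - 5)*(g + 4)*(g^2 - g - 6) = (g - 5)*(g - 3)*(g + 4)*(g + 2)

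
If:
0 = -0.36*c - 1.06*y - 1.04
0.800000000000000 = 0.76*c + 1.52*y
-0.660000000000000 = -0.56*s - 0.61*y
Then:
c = 9.40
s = 5.72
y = -4.17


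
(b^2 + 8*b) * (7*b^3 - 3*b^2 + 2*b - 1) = 7*b^5 + 53*b^4 - 22*b^3 + 15*b^2 - 8*b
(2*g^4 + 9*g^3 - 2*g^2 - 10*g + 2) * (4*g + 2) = 8*g^5 + 40*g^4 + 10*g^3 - 44*g^2 - 12*g + 4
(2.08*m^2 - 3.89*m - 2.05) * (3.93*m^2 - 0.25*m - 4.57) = 8.1744*m^4 - 15.8077*m^3 - 16.5896*m^2 + 18.2898*m + 9.3685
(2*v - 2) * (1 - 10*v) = -20*v^2 + 22*v - 2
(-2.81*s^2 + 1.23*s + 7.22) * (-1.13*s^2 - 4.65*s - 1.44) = 3.1753*s^4 + 11.6766*s^3 - 9.8317*s^2 - 35.3442*s - 10.3968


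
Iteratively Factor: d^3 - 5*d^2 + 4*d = (d)*(d^2 - 5*d + 4) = d*(d - 4)*(d - 1)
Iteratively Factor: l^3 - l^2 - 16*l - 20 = (l + 2)*(l^2 - 3*l - 10) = (l + 2)^2*(l - 5)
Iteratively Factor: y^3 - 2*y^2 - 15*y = (y)*(y^2 - 2*y - 15) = y*(y - 5)*(y + 3)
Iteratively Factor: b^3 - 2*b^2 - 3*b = (b)*(b^2 - 2*b - 3) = b*(b - 3)*(b + 1)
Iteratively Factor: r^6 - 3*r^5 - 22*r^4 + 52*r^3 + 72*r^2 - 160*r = (r + 4)*(r^5 - 7*r^4 + 6*r^3 + 28*r^2 - 40*r) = (r + 2)*(r + 4)*(r^4 - 9*r^3 + 24*r^2 - 20*r) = (r - 2)*(r + 2)*(r + 4)*(r^3 - 7*r^2 + 10*r) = (r - 2)^2*(r + 2)*(r + 4)*(r^2 - 5*r) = (r - 5)*(r - 2)^2*(r + 2)*(r + 4)*(r)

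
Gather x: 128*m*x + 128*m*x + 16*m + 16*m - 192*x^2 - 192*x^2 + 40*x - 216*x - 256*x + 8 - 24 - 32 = 32*m - 384*x^2 + x*(256*m - 432) - 48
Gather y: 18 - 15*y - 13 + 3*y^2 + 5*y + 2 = 3*y^2 - 10*y + 7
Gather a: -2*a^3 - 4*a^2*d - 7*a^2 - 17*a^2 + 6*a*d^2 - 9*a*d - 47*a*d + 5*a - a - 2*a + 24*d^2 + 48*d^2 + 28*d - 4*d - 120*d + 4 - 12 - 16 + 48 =-2*a^3 + a^2*(-4*d - 24) + a*(6*d^2 - 56*d + 2) + 72*d^2 - 96*d + 24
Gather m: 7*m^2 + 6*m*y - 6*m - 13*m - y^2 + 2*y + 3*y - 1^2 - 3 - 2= 7*m^2 + m*(6*y - 19) - y^2 + 5*y - 6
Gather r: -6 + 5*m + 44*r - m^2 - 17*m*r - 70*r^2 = -m^2 + 5*m - 70*r^2 + r*(44 - 17*m) - 6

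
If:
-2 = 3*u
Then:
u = -2/3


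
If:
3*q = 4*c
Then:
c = 3*q/4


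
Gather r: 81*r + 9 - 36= 81*r - 27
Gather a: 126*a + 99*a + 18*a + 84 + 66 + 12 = 243*a + 162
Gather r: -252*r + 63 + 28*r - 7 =56 - 224*r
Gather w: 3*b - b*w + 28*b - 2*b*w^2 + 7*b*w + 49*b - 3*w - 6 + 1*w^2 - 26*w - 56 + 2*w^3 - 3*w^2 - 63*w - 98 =80*b + 2*w^3 + w^2*(-2*b - 2) + w*(6*b - 92) - 160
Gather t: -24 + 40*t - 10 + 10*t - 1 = 50*t - 35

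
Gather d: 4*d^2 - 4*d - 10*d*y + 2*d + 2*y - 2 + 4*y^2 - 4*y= 4*d^2 + d*(-10*y - 2) + 4*y^2 - 2*y - 2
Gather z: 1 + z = z + 1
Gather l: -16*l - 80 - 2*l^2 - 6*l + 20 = -2*l^2 - 22*l - 60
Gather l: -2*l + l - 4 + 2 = -l - 2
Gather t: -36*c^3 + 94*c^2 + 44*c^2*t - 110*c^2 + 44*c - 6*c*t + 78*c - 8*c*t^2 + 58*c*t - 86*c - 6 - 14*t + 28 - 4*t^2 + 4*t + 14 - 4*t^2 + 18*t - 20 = -36*c^3 - 16*c^2 + 36*c + t^2*(-8*c - 8) + t*(44*c^2 + 52*c + 8) + 16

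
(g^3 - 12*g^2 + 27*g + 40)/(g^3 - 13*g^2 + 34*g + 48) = (g - 5)/(g - 6)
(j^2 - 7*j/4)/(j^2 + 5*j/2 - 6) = j*(4*j - 7)/(2*(2*j^2 + 5*j - 12))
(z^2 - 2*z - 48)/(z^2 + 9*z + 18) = (z - 8)/(z + 3)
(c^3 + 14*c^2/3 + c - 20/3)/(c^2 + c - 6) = (c^3 + 14*c^2/3 + c - 20/3)/(c^2 + c - 6)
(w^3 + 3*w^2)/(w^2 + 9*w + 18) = w^2/(w + 6)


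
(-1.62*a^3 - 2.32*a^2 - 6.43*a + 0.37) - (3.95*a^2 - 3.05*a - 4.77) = -1.62*a^3 - 6.27*a^2 - 3.38*a + 5.14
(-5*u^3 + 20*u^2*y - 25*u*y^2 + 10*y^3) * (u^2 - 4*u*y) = -5*u^5 + 40*u^4*y - 105*u^3*y^2 + 110*u^2*y^3 - 40*u*y^4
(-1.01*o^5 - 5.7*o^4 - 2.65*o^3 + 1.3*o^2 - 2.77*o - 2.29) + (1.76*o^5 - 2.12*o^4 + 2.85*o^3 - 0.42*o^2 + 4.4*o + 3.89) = 0.75*o^5 - 7.82*o^4 + 0.2*o^3 + 0.88*o^2 + 1.63*o + 1.6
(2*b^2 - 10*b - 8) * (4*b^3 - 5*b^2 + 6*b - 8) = 8*b^5 - 50*b^4 + 30*b^3 - 36*b^2 + 32*b + 64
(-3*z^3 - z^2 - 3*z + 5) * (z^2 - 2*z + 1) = -3*z^5 + 5*z^4 - 4*z^3 + 10*z^2 - 13*z + 5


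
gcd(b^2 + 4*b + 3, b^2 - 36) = 1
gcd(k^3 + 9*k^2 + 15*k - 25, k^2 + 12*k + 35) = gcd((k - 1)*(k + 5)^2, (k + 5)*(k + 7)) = k + 5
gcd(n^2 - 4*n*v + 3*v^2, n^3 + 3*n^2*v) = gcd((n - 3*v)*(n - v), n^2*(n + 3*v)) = 1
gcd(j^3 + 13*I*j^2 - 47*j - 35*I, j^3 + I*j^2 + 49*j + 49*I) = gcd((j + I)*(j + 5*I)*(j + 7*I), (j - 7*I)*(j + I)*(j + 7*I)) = j^2 + 8*I*j - 7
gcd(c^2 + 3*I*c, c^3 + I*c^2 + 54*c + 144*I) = c + 3*I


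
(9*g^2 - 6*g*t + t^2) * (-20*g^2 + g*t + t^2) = -180*g^4 + 129*g^3*t - 17*g^2*t^2 - 5*g*t^3 + t^4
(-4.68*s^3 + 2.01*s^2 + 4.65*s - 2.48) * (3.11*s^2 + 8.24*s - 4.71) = -14.5548*s^5 - 32.3121*s^4 + 53.0667*s^3 + 21.1361*s^2 - 42.3367*s + 11.6808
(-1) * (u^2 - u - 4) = -u^2 + u + 4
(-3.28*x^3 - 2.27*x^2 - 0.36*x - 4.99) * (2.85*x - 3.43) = -9.348*x^4 + 4.7809*x^3 + 6.7601*x^2 - 12.9867*x + 17.1157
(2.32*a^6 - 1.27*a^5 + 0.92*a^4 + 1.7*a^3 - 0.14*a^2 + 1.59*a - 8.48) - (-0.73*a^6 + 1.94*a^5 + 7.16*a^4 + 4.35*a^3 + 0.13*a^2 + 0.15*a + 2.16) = 3.05*a^6 - 3.21*a^5 - 6.24*a^4 - 2.65*a^3 - 0.27*a^2 + 1.44*a - 10.64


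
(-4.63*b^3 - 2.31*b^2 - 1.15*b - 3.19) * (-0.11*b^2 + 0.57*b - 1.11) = 0.5093*b^5 - 2.385*b^4 + 3.9491*b^3 + 2.2595*b^2 - 0.5418*b + 3.5409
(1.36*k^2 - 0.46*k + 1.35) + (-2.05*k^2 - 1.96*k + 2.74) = -0.69*k^2 - 2.42*k + 4.09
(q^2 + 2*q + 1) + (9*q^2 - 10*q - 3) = 10*q^2 - 8*q - 2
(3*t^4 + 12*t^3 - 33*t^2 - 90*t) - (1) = 3*t^4 + 12*t^3 - 33*t^2 - 90*t - 1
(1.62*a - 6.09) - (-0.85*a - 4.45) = 2.47*a - 1.64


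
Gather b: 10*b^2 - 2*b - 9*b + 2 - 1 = 10*b^2 - 11*b + 1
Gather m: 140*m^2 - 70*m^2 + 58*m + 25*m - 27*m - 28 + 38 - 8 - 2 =70*m^2 + 56*m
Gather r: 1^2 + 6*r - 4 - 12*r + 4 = 1 - 6*r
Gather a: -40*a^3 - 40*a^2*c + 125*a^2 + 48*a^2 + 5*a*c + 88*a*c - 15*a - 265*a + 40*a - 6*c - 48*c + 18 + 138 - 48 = -40*a^3 + a^2*(173 - 40*c) + a*(93*c - 240) - 54*c + 108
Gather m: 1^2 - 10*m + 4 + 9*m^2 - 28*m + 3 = 9*m^2 - 38*m + 8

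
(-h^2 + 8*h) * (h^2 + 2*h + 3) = -h^4 + 6*h^3 + 13*h^2 + 24*h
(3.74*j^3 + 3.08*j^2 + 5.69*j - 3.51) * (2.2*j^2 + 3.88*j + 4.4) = 8.228*j^5 + 21.2872*j^4 + 40.9244*j^3 + 27.9072*j^2 + 11.4172*j - 15.444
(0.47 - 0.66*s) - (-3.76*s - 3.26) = 3.1*s + 3.73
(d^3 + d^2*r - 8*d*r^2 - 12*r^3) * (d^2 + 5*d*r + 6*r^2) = d^5 + 6*d^4*r + 3*d^3*r^2 - 46*d^2*r^3 - 108*d*r^4 - 72*r^5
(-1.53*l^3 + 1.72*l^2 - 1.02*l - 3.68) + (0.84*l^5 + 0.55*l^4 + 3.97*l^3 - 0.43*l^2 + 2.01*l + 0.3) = 0.84*l^5 + 0.55*l^4 + 2.44*l^3 + 1.29*l^2 + 0.99*l - 3.38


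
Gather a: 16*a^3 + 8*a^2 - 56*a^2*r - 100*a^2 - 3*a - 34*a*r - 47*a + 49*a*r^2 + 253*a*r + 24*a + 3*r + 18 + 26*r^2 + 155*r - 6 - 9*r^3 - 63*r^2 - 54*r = 16*a^3 + a^2*(-56*r - 92) + a*(49*r^2 + 219*r - 26) - 9*r^3 - 37*r^2 + 104*r + 12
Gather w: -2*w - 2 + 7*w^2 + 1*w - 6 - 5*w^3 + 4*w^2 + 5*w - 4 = -5*w^3 + 11*w^2 + 4*w - 12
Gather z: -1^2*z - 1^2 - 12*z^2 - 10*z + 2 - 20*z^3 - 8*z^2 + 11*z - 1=-20*z^3 - 20*z^2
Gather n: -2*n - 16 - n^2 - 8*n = -n^2 - 10*n - 16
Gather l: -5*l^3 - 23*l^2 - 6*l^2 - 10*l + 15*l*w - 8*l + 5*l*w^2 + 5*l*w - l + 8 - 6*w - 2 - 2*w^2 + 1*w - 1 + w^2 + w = -5*l^3 - 29*l^2 + l*(5*w^2 + 20*w - 19) - w^2 - 4*w + 5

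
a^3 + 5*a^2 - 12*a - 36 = (a - 3)*(a + 2)*(a + 6)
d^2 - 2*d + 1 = (d - 1)^2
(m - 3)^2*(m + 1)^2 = m^4 - 4*m^3 - 2*m^2 + 12*m + 9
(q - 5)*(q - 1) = q^2 - 6*q + 5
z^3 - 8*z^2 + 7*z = z*(z - 7)*(z - 1)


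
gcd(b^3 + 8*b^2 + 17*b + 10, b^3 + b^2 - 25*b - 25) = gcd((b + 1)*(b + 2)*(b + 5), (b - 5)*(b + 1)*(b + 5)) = b^2 + 6*b + 5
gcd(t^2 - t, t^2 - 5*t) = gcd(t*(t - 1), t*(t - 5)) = t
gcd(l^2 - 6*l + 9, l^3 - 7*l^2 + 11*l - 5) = 1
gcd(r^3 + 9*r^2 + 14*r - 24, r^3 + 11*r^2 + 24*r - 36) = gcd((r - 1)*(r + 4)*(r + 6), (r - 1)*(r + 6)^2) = r^2 + 5*r - 6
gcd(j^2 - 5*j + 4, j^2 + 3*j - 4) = j - 1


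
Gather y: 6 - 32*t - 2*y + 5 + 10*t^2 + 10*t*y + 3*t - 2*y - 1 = 10*t^2 - 29*t + y*(10*t - 4) + 10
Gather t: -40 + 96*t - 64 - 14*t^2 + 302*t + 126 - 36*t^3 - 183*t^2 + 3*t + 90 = -36*t^3 - 197*t^2 + 401*t + 112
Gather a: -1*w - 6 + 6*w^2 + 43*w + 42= 6*w^2 + 42*w + 36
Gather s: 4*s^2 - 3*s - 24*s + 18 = 4*s^2 - 27*s + 18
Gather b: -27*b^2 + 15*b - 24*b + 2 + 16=-27*b^2 - 9*b + 18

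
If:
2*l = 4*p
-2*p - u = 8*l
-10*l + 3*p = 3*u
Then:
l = 0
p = 0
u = 0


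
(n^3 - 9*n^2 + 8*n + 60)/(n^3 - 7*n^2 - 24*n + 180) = (n^2 - 3*n - 10)/(n^2 - n - 30)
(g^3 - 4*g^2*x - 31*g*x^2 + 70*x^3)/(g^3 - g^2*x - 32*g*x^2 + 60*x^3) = (-g^2 + 2*g*x + 35*x^2)/(-g^2 - g*x + 30*x^2)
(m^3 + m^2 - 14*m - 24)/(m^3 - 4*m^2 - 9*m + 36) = (m + 2)/(m - 3)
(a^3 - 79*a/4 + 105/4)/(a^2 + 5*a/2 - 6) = (2*a^2 + 3*a - 35)/(2*(a + 4))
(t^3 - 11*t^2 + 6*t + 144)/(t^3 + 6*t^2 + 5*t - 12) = (t^2 - 14*t + 48)/(t^2 + 3*t - 4)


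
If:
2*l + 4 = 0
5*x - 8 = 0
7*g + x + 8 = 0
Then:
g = -48/35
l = -2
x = 8/5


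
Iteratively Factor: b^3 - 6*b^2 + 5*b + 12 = (b - 3)*(b^2 - 3*b - 4) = (b - 3)*(b + 1)*(b - 4)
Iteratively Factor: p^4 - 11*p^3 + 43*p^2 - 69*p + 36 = (p - 3)*(p^3 - 8*p^2 + 19*p - 12) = (p - 3)^2*(p^2 - 5*p + 4) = (p - 4)*(p - 3)^2*(p - 1)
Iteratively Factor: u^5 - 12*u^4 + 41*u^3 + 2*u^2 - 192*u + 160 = (u + 2)*(u^4 - 14*u^3 + 69*u^2 - 136*u + 80) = (u - 1)*(u + 2)*(u^3 - 13*u^2 + 56*u - 80) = (u - 4)*(u - 1)*(u + 2)*(u^2 - 9*u + 20) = (u - 4)^2*(u - 1)*(u + 2)*(u - 5)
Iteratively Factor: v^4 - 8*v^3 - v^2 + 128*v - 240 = (v - 5)*(v^3 - 3*v^2 - 16*v + 48) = (v - 5)*(v + 4)*(v^2 - 7*v + 12) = (v - 5)*(v - 3)*(v + 4)*(v - 4)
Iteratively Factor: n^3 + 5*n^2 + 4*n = (n)*(n^2 + 5*n + 4) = n*(n + 1)*(n + 4)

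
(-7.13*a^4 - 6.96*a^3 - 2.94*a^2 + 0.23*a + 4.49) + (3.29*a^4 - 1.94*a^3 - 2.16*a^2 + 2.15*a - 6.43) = -3.84*a^4 - 8.9*a^3 - 5.1*a^2 + 2.38*a - 1.94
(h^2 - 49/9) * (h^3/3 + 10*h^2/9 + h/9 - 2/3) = h^5/3 + 10*h^4/9 - 46*h^3/27 - 544*h^2/81 - 49*h/81 + 98/27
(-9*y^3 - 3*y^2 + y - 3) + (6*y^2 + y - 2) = -9*y^3 + 3*y^2 + 2*y - 5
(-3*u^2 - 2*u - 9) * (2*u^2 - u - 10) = -6*u^4 - u^3 + 14*u^2 + 29*u + 90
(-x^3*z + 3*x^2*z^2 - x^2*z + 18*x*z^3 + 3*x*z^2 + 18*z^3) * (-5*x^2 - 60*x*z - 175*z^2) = 5*x^5*z + 45*x^4*z^2 + 5*x^4*z - 95*x^3*z^3 + 45*x^3*z^2 - 1605*x^2*z^4 - 95*x^2*z^3 - 3150*x*z^5 - 1605*x*z^4 - 3150*z^5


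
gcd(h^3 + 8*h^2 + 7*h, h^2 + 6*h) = h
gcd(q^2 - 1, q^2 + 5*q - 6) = q - 1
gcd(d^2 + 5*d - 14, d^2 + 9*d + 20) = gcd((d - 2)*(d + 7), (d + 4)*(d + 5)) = 1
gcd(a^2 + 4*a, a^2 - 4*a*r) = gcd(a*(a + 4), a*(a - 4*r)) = a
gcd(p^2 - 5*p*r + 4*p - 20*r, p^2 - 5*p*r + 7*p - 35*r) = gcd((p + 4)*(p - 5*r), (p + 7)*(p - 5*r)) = p - 5*r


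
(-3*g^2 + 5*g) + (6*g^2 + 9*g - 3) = 3*g^2 + 14*g - 3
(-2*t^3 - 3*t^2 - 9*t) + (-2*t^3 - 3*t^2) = -4*t^3 - 6*t^2 - 9*t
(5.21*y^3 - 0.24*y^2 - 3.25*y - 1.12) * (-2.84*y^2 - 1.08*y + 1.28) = -14.7964*y^5 - 4.9452*y^4 + 16.158*y^3 + 6.3836*y^2 - 2.9504*y - 1.4336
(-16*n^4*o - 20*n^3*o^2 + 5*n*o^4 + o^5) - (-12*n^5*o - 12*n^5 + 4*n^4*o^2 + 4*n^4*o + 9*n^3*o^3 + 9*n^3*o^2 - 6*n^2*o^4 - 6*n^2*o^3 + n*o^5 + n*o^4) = 12*n^5*o + 12*n^5 - 4*n^4*o^2 - 20*n^4*o - 9*n^3*o^3 - 29*n^3*o^2 + 6*n^2*o^4 + 6*n^2*o^3 - n*o^5 + 4*n*o^4 + o^5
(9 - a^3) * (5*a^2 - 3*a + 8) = -5*a^5 + 3*a^4 - 8*a^3 + 45*a^2 - 27*a + 72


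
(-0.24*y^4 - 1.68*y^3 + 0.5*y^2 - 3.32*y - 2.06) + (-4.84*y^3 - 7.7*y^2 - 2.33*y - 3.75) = -0.24*y^4 - 6.52*y^3 - 7.2*y^2 - 5.65*y - 5.81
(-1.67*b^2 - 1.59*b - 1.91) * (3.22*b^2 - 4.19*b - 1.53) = -5.3774*b^4 + 1.8775*b^3 + 3.067*b^2 + 10.4356*b + 2.9223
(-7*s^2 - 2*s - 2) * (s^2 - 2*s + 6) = -7*s^4 + 12*s^3 - 40*s^2 - 8*s - 12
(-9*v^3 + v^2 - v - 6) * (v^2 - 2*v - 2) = -9*v^5 + 19*v^4 + 15*v^3 - 6*v^2 + 14*v + 12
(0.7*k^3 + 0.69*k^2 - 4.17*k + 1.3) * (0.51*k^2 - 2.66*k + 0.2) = 0.357*k^5 - 1.5101*k^4 - 3.8221*k^3 + 11.8932*k^2 - 4.292*k + 0.26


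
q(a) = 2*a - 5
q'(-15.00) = 2.00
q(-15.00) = -35.00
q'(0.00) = 2.00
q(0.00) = -5.00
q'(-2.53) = 2.00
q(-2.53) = -10.06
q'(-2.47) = 2.00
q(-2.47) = -9.94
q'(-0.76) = 2.00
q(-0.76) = -6.52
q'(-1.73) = 2.00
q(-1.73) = -8.46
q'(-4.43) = 2.00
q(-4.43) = -13.86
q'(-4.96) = 2.00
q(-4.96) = -14.92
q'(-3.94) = 2.00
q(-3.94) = -12.88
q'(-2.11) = 2.00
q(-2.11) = -9.22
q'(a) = 2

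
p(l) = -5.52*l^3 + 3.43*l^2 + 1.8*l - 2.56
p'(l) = -16.56*l^2 + 6.86*l + 1.8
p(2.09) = -34.21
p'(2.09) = -56.20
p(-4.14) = 440.46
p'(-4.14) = -310.43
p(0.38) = -1.68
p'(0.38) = 2.02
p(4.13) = -325.48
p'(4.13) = -252.33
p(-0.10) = -2.70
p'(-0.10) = 0.95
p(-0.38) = -2.45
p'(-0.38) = -3.20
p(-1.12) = 7.48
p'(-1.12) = -26.66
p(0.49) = -1.50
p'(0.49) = 1.19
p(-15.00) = 19372.19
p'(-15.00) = -3827.10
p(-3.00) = 171.95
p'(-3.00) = -167.82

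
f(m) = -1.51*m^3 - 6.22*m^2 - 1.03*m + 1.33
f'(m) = -4.53*m^2 - 12.44*m - 1.03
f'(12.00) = -802.63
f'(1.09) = -19.97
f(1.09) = -9.14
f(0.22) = 0.79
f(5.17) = -378.91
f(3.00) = -98.51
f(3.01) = -99.30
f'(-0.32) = 2.49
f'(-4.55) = -38.21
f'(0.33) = -5.63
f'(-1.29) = 7.48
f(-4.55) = 19.48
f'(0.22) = -3.99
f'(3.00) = -79.12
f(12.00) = -3515.99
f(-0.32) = 1.07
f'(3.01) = -79.52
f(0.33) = 0.26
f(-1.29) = -4.45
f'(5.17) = -186.43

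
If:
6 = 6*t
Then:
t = 1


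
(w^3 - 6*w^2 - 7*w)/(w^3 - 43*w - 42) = w/(w + 6)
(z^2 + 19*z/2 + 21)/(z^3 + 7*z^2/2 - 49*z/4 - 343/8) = 4*(z + 6)/(4*z^2 - 49)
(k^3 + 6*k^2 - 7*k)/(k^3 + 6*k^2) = (k^2 + 6*k - 7)/(k*(k + 6))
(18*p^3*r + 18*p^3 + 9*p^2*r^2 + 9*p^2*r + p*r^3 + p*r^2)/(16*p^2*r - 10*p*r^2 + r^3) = p*(18*p^2*r + 18*p^2 + 9*p*r^2 + 9*p*r + r^3 + r^2)/(r*(16*p^2 - 10*p*r + r^2))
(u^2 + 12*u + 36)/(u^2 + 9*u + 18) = (u + 6)/(u + 3)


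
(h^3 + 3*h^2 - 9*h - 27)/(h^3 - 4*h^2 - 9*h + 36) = (h + 3)/(h - 4)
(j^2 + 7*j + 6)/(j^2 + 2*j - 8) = (j^2 + 7*j + 6)/(j^2 + 2*j - 8)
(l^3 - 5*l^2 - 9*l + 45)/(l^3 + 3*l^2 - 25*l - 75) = (l - 3)/(l + 5)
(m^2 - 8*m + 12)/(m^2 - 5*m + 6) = (m - 6)/(m - 3)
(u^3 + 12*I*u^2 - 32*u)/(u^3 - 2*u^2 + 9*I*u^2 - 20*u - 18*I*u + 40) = u*(u + 8*I)/(u^2 + u*(-2 + 5*I) - 10*I)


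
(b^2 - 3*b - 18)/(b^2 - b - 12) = (b - 6)/(b - 4)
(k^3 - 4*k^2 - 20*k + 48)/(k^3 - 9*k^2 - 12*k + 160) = (k^2 - 8*k + 12)/(k^2 - 13*k + 40)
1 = 1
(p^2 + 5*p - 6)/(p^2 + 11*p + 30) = (p - 1)/(p + 5)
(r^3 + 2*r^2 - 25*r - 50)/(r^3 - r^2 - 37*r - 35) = (r^2 - 3*r - 10)/(r^2 - 6*r - 7)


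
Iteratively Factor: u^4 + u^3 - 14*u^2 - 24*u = (u + 3)*(u^3 - 2*u^2 - 8*u) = (u - 4)*(u + 3)*(u^2 + 2*u) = (u - 4)*(u + 2)*(u + 3)*(u)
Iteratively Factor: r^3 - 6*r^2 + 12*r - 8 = (r - 2)*(r^2 - 4*r + 4) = (r - 2)^2*(r - 2)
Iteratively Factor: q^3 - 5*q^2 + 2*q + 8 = (q + 1)*(q^2 - 6*q + 8) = (q - 2)*(q + 1)*(q - 4)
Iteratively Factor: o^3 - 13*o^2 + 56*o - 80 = (o - 4)*(o^2 - 9*o + 20) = (o - 4)^2*(o - 5)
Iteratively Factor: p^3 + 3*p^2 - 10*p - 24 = (p - 3)*(p^2 + 6*p + 8) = (p - 3)*(p + 2)*(p + 4)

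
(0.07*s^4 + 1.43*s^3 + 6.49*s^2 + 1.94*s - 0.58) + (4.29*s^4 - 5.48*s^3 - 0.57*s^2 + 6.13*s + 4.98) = 4.36*s^4 - 4.05*s^3 + 5.92*s^2 + 8.07*s + 4.4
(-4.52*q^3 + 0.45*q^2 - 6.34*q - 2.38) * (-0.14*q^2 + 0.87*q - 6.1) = 0.6328*q^5 - 3.9954*q^4 + 28.8511*q^3 - 7.9276*q^2 + 36.6034*q + 14.518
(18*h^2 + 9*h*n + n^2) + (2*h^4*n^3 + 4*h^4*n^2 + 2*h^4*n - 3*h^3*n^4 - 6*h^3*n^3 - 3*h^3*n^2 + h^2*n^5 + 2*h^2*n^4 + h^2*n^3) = 2*h^4*n^3 + 4*h^4*n^2 + 2*h^4*n - 3*h^3*n^4 - 6*h^3*n^3 - 3*h^3*n^2 + h^2*n^5 + 2*h^2*n^4 + h^2*n^3 + 18*h^2 + 9*h*n + n^2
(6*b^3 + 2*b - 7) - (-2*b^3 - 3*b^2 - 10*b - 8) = 8*b^3 + 3*b^2 + 12*b + 1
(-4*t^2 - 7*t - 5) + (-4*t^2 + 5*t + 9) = -8*t^2 - 2*t + 4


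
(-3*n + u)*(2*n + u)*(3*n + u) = -18*n^3 - 9*n^2*u + 2*n*u^2 + u^3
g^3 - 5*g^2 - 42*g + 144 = (g - 8)*(g - 3)*(g + 6)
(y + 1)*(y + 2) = y^2 + 3*y + 2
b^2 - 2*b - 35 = (b - 7)*(b + 5)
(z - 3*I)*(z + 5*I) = z^2 + 2*I*z + 15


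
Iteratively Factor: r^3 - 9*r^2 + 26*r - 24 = (r - 4)*(r^2 - 5*r + 6) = (r - 4)*(r - 3)*(r - 2)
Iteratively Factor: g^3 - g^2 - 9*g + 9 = (g + 3)*(g^2 - 4*g + 3) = (g - 3)*(g + 3)*(g - 1)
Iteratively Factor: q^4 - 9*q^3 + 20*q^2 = (q)*(q^3 - 9*q^2 + 20*q) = q*(q - 4)*(q^2 - 5*q) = q^2*(q - 4)*(q - 5)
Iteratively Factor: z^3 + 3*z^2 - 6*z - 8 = (z + 4)*(z^2 - z - 2) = (z - 2)*(z + 4)*(z + 1)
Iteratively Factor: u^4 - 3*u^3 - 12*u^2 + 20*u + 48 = (u + 2)*(u^3 - 5*u^2 - 2*u + 24) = (u + 2)^2*(u^2 - 7*u + 12) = (u - 4)*(u + 2)^2*(u - 3)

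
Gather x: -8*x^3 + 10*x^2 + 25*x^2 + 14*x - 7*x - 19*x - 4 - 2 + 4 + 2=-8*x^3 + 35*x^2 - 12*x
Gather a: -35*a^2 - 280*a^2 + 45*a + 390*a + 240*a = -315*a^2 + 675*a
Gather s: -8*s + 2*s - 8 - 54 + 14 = -6*s - 48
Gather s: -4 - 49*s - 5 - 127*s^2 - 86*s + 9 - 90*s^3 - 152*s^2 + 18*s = -90*s^3 - 279*s^2 - 117*s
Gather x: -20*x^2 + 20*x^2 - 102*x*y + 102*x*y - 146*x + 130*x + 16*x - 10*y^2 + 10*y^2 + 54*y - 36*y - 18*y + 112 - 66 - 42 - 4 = 0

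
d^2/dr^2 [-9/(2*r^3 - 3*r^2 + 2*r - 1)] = 18*(3*(2*r - 1)*(2*r^3 - 3*r^2 + 2*r - 1) - 4*(3*r^2 - 3*r + 1)^2)/(2*r^3 - 3*r^2 + 2*r - 1)^3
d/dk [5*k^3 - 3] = 15*k^2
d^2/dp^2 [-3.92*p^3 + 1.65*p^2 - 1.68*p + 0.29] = 3.3 - 23.52*p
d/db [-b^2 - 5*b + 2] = -2*b - 5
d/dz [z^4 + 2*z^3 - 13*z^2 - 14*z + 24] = 4*z^3 + 6*z^2 - 26*z - 14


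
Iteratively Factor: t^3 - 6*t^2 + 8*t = (t - 2)*(t^2 - 4*t) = (t - 4)*(t - 2)*(t)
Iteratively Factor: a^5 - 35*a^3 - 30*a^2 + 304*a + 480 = (a + 4)*(a^4 - 4*a^3 - 19*a^2 + 46*a + 120) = (a + 2)*(a + 4)*(a^3 - 6*a^2 - 7*a + 60) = (a - 4)*(a + 2)*(a + 4)*(a^2 - 2*a - 15) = (a - 4)*(a + 2)*(a + 3)*(a + 4)*(a - 5)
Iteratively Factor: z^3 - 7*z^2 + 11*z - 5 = (z - 1)*(z^2 - 6*z + 5) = (z - 5)*(z - 1)*(z - 1)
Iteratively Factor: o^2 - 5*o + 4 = (o - 1)*(o - 4)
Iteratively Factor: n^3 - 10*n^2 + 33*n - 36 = (n - 3)*(n^2 - 7*n + 12) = (n - 3)^2*(n - 4)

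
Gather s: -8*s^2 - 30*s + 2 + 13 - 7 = -8*s^2 - 30*s + 8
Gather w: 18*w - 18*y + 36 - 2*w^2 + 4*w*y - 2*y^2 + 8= -2*w^2 + w*(4*y + 18) - 2*y^2 - 18*y + 44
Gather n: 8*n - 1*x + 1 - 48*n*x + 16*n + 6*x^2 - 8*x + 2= n*(24 - 48*x) + 6*x^2 - 9*x + 3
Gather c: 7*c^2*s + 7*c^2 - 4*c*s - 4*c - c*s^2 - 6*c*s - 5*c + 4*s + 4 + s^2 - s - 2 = c^2*(7*s + 7) + c*(-s^2 - 10*s - 9) + s^2 + 3*s + 2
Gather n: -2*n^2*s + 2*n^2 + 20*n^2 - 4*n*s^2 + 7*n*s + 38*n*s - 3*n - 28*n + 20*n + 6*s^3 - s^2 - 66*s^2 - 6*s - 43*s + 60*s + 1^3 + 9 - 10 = n^2*(22 - 2*s) + n*(-4*s^2 + 45*s - 11) + 6*s^3 - 67*s^2 + 11*s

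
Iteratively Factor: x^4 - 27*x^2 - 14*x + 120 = (x - 2)*(x^3 + 2*x^2 - 23*x - 60) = (x - 2)*(x + 4)*(x^2 - 2*x - 15) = (x - 2)*(x + 3)*(x + 4)*(x - 5)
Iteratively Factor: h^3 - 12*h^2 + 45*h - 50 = (h - 5)*(h^2 - 7*h + 10) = (h - 5)*(h - 2)*(h - 5)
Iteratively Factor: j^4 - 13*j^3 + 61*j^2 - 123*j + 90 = (j - 5)*(j^3 - 8*j^2 + 21*j - 18) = (j - 5)*(j - 3)*(j^2 - 5*j + 6) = (j - 5)*(j - 3)*(j - 2)*(j - 3)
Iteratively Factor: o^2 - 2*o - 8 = (o - 4)*(o + 2)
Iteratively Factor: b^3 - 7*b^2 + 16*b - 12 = (b - 2)*(b^2 - 5*b + 6) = (b - 2)^2*(b - 3)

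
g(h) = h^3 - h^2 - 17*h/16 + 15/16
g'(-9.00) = 259.94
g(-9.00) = -799.50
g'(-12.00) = 454.94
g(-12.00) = -1858.31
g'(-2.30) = 19.41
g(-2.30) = -14.08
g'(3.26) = 24.30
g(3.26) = 21.49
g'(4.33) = 46.52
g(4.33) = 58.77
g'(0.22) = -1.36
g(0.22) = 0.67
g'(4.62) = 53.73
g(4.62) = 73.30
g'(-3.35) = 39.30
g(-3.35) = -44.32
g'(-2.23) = 18.32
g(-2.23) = -12.76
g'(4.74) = 56.86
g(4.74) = 79.93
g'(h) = 3*h^2 - 2*h - 17/16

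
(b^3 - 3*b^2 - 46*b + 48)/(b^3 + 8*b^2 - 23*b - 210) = (b^2 - 9*b + 8)/(b^2 + 2*b - 35)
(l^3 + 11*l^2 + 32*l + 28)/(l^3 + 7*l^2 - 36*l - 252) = (l^2 + 4*l + 4)/(l^2 - 36)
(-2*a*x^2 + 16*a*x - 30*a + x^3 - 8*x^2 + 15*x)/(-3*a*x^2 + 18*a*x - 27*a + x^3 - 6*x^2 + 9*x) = (-2*a*x + 10*a + x^2 - 5*x)/(-3*a*x + 9*a + x^2 - 3*x)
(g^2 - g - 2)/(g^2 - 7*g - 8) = (g - 2)/(g - 8)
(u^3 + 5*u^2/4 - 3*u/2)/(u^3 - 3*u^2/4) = (u + 2)/u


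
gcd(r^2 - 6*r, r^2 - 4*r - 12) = r - 6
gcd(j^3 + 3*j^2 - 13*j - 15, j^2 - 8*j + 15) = j - 3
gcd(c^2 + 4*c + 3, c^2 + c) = c + 1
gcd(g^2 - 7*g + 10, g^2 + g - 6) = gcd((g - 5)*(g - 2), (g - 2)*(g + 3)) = g - 2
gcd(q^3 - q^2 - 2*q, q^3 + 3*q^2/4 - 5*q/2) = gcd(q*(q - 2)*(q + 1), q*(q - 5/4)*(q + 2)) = q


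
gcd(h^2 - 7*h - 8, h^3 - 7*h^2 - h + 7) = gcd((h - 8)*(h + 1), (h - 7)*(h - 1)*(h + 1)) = h + 1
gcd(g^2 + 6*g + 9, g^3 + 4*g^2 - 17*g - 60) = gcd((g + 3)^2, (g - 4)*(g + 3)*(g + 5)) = g + 3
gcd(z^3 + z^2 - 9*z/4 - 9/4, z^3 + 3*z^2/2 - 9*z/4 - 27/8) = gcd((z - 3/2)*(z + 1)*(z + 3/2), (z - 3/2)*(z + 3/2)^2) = z^2 - 9/4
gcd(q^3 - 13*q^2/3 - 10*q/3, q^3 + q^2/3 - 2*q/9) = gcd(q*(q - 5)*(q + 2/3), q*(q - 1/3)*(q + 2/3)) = q^2 + 2*q/3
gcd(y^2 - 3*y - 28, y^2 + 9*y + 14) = 1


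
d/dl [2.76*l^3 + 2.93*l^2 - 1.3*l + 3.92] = 8.28*l^2 + 5.86*l - 1.3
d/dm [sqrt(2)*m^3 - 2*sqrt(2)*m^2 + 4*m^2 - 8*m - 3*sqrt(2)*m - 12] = 3*sqrt(2)*m^2 - 4*sqrt(2)*m + 8*m - 8 - 3*sqrt(2)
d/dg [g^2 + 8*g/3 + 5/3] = 2*g + 8/3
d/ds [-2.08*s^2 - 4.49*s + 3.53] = -4.16*s - 4.49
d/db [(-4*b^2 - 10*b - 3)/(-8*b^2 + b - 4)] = (-84*b^2 - 16*b + 43)/(64*b^4 - 16*b^3 + 65*b^2 - 8*b + 16)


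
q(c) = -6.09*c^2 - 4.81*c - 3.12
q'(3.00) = -41.35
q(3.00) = -72.36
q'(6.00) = -77.89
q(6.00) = -251.22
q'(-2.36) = 23.93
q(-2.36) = -25.69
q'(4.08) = -54.50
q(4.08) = -124.12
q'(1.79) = -26.61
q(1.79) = -31.24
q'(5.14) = -67.42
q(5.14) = -188.74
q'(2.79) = -38.79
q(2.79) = -63.95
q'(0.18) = -7.00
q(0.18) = -4.18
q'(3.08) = -42.32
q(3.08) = -75.71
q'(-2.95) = 31.12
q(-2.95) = -41.93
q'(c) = -12.18*c - 4.81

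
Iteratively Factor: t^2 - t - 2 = (t + 1)*(t - 2)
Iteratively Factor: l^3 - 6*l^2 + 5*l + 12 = (l - 3)*(l^2 - 3*l - 4) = (l - 3)*(l + 1)*(l - 4)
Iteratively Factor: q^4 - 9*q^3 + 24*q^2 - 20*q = (q - 2)*(q^3 - 7*q^2 + 10*q) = (q - 5)*(q - 2)*(q^2 - 2*q) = (q - 5)*(q - 2)^2*(q)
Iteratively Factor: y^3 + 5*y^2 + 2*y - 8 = (y + 4)*(y^2 + y - 2) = (y + 2)*(y + 4)*(y - 1)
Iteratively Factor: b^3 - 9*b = (b + 3)*(b^2 - 3*b) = b*(b + 3)*(b - 3)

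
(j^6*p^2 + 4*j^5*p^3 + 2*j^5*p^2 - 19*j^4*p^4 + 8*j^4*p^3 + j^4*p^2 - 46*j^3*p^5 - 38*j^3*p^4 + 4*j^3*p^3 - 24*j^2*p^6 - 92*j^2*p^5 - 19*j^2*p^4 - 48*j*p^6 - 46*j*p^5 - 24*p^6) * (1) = j^6*p^2 + 4*j^5*p^3 + 2*j^5*p^2 - 19*j^4*p^4 + 8*j^4*p^3 + j^4*p^2 - 46*j^3*p^5 - 38*j^3*p^4 + 4*j^3*p^3 - 24*j^2*p^6 - 92*j^2*p^5 - 19*j^2*p^4 - 48*j*p^6 - 46*j*p^5 - 24*p^6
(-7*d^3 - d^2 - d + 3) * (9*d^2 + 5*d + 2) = -63*d^5 - 44*d^4 - 28*d^3 + 20*d^2 + 13*d + 6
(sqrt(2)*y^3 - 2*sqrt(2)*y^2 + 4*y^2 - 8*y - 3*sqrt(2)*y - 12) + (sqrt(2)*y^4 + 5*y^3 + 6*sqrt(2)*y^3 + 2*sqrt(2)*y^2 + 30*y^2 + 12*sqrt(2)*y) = sqrt(2)*y^4 + 5*y^3 + 7*sqrt(2)*y^3 + 34*y^2 - 8*y + 9*sqrt(2)*y - 12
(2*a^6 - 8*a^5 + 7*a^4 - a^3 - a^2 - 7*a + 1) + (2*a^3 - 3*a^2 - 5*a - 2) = 2*a^6 - 8*a^5 + 7*a^4 + a^3 - 4*a^2 - 12*a - 1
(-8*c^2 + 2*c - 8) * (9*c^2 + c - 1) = -72*c^4 + 10*c^3 - 62*c^2 - 10*c + 8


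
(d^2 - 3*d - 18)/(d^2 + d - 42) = (d + 3)/(d + 7)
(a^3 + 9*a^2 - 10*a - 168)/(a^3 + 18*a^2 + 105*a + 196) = (a^2 + 2*a - 24)/(a^2 + 11*a + 28)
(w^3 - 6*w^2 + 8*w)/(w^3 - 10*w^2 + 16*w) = (w - 4)/(w - 8)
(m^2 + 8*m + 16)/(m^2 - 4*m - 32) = (m + 4)/(m - 8)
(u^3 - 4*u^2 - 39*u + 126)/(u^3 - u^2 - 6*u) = (u^2 - u - 42)/(u*(u + 2))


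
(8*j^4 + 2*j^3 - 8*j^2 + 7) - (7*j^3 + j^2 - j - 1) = 8*j^4 - 5*j^3 - 9*j^2 + j + 8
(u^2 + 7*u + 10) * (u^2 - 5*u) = u^4 + 2*u^3 - 25*u^2 - 50*u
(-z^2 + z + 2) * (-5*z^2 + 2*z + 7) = 5*z^4 - 7*z^3 - 15*z^2 + 11*z + 14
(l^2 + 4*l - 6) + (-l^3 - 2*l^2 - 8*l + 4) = -l^3 - l^2 - 4*l - 2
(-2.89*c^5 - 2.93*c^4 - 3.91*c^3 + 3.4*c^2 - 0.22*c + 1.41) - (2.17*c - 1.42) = -2.89*c^5 - 2.93*c^4 - 3.91*c^3 + 3.4*c^2 - 2.39*c + 2.83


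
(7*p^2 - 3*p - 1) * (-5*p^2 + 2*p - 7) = -35*p^4 + 29*p^3 - 50*p^2 + 19*p + 7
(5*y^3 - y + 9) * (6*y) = 30*y^4 - 6*y^2 + 54*y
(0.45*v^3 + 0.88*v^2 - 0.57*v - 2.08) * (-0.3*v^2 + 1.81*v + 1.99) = -0.135*v^5 + 0.5505*v^4 + 2.6593*v^3 + 1.3435*v^2 - 4.8991*v - 4.1392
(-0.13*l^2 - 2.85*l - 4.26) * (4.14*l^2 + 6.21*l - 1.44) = -0.5382*l^4 - 12.6063*l^3 - 35.1477*l^2 - 22.3506*l + 6.1344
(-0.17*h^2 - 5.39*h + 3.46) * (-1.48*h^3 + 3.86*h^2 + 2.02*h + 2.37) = 0.2516*h^5 + 7.321*h^4 - 26.2696*h^3 + 2.0649*h^2 - 5.7851*h + 8.2002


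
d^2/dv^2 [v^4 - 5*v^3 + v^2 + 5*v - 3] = 12*v^2 - 30*v + 2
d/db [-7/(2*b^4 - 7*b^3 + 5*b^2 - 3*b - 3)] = 7*(8*b^3 - 21*b^2 + 10*b - 3)/(-2*b^4 + 7*b^3 - 5*b^2 + 3*b + 3)^2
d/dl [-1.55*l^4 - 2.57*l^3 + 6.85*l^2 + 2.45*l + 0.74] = -6.2*l^3 - 7.71*l^2 + 13.7*l + 2.45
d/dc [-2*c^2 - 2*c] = -4*c - 2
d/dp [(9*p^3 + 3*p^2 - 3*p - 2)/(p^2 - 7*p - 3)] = (9*p^4 - 126*p^3 - 99*p^2 - 14*p - 5)/(p^4 - 14*p^3 + 43*p^2 + 42*p + 9)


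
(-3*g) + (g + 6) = 6 - 2*g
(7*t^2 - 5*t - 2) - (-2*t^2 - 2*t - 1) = 9*t^2 - 3*t - 1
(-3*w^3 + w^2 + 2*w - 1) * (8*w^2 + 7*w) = -24*w^5 - 13*w^4 + 23*w^3 + 6*w^2 - 7*w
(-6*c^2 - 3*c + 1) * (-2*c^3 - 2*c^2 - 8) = 12*c^5 + 18*c^4 + 4*c^3 + 46*c^2 + 24*c - 8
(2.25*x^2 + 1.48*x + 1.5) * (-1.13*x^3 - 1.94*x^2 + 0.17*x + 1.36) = -2.5425*x^5 - 6.0374*x^4 - 4.1837*x^3 + 0.4016*x^2 + 2.2678*x + 2.04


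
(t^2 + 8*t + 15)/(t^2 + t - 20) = (t + 3)/(t - 4)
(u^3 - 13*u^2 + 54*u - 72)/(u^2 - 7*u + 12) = u - 6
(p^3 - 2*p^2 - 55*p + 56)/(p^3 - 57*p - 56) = (p - 1)/(p + 1)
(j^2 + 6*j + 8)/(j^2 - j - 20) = (j + 2)/(j - 5)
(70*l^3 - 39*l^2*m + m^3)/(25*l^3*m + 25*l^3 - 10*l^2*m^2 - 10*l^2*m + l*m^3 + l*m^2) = (14*l^2 - 5*l*m - m^2)/(l*(5*l*m + 5*l - m^2 - m))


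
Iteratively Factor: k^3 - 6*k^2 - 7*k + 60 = (k + 3)*(k^2 - 9*k + 20) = (k - 5)*(k + 3)*(k - 4)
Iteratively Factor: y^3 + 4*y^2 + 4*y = (y + 2)*(y^2 + 2*y) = (y + 2)^2*(y)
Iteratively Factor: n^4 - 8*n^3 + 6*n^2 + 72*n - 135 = (n - 3)*(n^3 - 5*n^2 - 9*n + 45) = (n - 3)^2*(n^2 - 2*n - 15) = (n - 3)^2*(n + 3)*(n - 5)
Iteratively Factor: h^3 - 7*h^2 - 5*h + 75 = (h - 5)*(h^2 - 2*h - 15) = (h - 5)^2*(h + 3)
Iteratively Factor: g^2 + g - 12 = (g - 3)*(g + 4)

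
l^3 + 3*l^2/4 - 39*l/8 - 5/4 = (l - 2)*(l + 1/4)*(l + 5/2)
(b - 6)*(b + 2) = b^2 - 4*b - 12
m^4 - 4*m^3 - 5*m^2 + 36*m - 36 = (m - 3)*(m - 2)^2*(m + 3)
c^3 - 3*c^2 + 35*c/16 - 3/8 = (c - 2)*(c - 3/4)*(c - 1/4)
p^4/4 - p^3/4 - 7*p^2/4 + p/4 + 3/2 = (p/4 + 1/2)*(p - 3)*(p - 1)*(p + 1)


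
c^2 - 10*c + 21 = (c - 7)*(c - 3)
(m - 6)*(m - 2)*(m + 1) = m^3 - 7*m^2 + 4*m + 12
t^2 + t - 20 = (t - 4)*(t + 5)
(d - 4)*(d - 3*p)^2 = d^3 - 6*d^2*p - 4*d^2 + 9*d*p^2 + 24*d*p - 36*p^2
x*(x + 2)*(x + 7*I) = x^3 + 2*x^2 + 7*I*x^2 + 14*I*x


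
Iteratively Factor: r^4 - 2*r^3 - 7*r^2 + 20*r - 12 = (r - 2)*(r^3 - 7*r + 6) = (r - 2)*(r + 3)*(r^2 - 3*r + 2) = (r - 2)*(r - 1)*(r + 3)*(r - 2)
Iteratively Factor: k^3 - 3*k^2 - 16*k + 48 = (k + 4)*(k^2 - 7*k + 12) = (k - 4)*(k + 4)*(k - 3)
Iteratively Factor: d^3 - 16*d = (d - 4)*(d^2 + 4*d) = d*(d - 4)*(d + 4)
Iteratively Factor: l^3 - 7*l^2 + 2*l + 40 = (l - 4)*(l^2 - 3*l - 10) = (l - 4)*(l + 2)*(l - 5)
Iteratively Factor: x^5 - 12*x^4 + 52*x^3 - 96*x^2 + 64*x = (x - 2)*(x^4 - 10*x^3 + 32*x^2 - 32*x) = (x - 4)*(x - 2)*(x^3 - 6*x^2 + 8*x) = x*(x - 4)*(x - 2)*(x^2 - 6*x + 8) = x*(x - 4)*(x - 2)^2*(x - 4)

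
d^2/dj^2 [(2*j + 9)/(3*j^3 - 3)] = 2*j*(j^3*(6*j + 27) + (-4*j - 9)*(j^3 - 1))/(j^3 - 1)^3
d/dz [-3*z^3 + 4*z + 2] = 4 - 9*z^2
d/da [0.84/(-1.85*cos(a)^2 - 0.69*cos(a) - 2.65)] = -(3.108*cos(a) + 0.5796)*sin(a)/(1.85*cos(a)^2 + 0.69*cos(a) + 2.65)^2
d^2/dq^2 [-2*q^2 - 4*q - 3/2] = -4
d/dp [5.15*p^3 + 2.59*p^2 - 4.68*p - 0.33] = 15.45*p^2 + 5.18*p - 4.68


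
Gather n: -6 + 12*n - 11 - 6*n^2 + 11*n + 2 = -6*n^2 + 23*n - 15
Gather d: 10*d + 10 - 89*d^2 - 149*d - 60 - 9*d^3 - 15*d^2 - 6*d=-9*d^3 - 104*d^2 - 145*d - 50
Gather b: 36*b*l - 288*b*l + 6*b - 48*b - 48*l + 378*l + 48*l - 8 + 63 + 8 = b*(-252*l - 42) + 378*l + 63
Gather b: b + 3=b + 3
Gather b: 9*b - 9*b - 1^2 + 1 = 0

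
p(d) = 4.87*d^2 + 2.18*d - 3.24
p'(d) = 9.74*d + 2.18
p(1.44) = 10.00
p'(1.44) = 16.21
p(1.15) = 5.71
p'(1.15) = 13.38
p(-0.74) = -2.19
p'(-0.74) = -5.03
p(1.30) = 7.82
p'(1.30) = 14.84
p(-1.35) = 2.69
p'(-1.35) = -10.97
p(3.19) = 53.27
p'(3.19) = 33.25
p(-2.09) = 13.48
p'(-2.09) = -18.18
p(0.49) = -1.00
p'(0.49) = 6.95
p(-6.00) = 159.00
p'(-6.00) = -56.26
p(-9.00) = 371.61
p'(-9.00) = -85.48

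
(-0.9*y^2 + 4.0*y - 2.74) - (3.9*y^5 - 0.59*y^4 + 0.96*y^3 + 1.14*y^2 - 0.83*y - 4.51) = -3.9*y^5 + 0.59*y^4 - 0.96*y^3 - 2.04*y^2 + 4.83*y + 1.77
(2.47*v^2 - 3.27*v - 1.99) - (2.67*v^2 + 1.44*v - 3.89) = -0.2*v^2 - 4.71*v + 1.9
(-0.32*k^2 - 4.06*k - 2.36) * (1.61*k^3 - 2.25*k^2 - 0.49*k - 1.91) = -0.5152*k^5 - 5.8166*k^4 + 5.4922*k^3 + 7.9106*k^2 + 8.911*k + 4.5076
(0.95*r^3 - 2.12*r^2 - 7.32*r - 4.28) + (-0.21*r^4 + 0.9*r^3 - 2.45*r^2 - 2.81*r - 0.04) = -0.21*r^4 + 1.85*r^3 - 4.57*r^2 - 10.13*r - 4.32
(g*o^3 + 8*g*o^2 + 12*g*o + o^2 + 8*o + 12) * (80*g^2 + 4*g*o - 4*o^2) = 80*g^3*o^3 + 640*g^3*o^2 + 960*g^3*o + 4*g^2*o^4 + 32*g^2*o^3 + 128*g^2*o^2 + 640*g^2*o + 960*g^2 - 4*g*o^5 - 32*g*o^4 - 44*g*o^3 + 32*g*o^2 + 48*g*o - 4*o^4 - 32*o^3 - 48*o^2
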